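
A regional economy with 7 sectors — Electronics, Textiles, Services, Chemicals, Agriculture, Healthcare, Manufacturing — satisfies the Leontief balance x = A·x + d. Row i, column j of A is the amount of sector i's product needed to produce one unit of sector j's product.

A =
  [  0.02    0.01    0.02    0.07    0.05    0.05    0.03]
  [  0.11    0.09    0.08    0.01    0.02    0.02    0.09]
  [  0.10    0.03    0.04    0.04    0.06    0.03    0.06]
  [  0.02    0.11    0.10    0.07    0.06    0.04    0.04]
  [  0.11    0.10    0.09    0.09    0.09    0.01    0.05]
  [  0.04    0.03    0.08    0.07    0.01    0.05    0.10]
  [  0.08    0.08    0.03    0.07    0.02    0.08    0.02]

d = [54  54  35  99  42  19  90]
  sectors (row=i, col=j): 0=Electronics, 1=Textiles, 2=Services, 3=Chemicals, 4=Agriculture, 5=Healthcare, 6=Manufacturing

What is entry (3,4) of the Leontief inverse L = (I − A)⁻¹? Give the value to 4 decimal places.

L[3,4] = 0.0931

Form M = I − A:
  [  0.98   -0.01   -0.02   -0.07   -0.05   -0.05   -0.03]
  [ -0.11    0.91   -0.08   -0.01   -0.02   -0.02   -0.09]
  [ -0.10   -0.03    0.96   -0.04   -0.06   -0.03   -0.06]
  [ -0.02   -0.11   -0.10    0.93   -0.06   -0.04   -0.04]
  [ -0.11   -0.10   -0.09   -0.09    0.91   -0.01   -0.05]
  [ -0.04   -0.03   -0.08   -0.07   -0.01    0.95   -0.10]
  [ -0.08   -0.08   -0.03   -0.07   -0.02   -0.08    0.98]
Leontief inverse L = M⁻¹:
  [  1.0467    0.0394    0.0490    0.0971    0.0699    0.0668    0.0530]
  [  0.1567    1.1278    0.1145    0.0465    0.0473    0.0486    0.1246]
  [  0.1377    0.0654    1.0734    0.0765    0.0874    0.0542    0.0890]
  [  0.0755    0.1595    0.1473    1.1093    0.0931    0.0666    0.0828]
  [  0.1722    0.1581    0.1443    0.1410    1.1332    0.0429    0.0966]
  [  0.0804    0.0686    0.1157    0.1063    0.0353    1.0779    0.1320]
  [  0.1179    0.1175    0.0691    0.1048    0.0449    0.1047    1.0563]
Total output x = L · d:
  x_0 = 1.0467·54 + 0.0394·54 + 0.0490·35 + 0.0971·99 + 0.0699·42 + 0.0668·19 + 0.0530·90 = 78.9503
  x_1 = 0.1567·54 + 1.1278·54 + 0.1145·35 + 0.0465·99 + 0.0473·42 + 0.0486·19 + 0.1246·90 = 92.0900
  x_2 = 0.1377·54 + 0.0654·54 + 1.0734·35 + 0.0765·99 + 0.0874·42 + 0.0542·19 + 0.0890·90 = 68.8200
  x_3 = 0.0755·54 + 0.1595·54 + 0.1473·35 + 1.1093·99 + 0.0931·42 + 0.0666·19 + 0.0828·90 = 140.2844
  x_4 = 0.1722·54 + 0.1581·54 + 0.1443·35 + 0.1410·99 + 1.1332·42 + 0.0429·19 + 0.0966·90 = 93.9561
  x_5 = 0.0804·54 + 0.0686·54 + 0.1157·35 + 0.1063·99 + 0.0353·42 + 1.0779·19 + 0.1320·90 = 56.4537
  x_6 = 0.1179·54 + 0.1175·54 + 0.0691·35 + 0.1048·99 + 0.0449·42 + 0.1047·19 + 1.0563·90 = 124.4522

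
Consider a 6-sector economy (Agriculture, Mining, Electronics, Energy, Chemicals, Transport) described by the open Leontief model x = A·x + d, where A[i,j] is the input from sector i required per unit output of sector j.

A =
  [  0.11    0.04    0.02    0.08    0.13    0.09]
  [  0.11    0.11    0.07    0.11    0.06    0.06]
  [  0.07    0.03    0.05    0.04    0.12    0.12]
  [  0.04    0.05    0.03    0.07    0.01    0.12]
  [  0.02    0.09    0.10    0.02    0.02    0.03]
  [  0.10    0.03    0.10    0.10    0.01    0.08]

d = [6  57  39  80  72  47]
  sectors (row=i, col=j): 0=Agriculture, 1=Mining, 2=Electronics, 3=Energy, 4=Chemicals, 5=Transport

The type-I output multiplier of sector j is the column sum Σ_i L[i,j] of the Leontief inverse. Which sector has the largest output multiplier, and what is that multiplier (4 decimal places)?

Form M = I − A:
  [  0.89   -0.04   -0.02   -0.08   -0.13   -0.09]
  [ -0.11    0.89   -0.07   -0.11   -0.06   -0.06]
  [ -0.07   -0.03    0.95   -0.04   -0.12   -0.12]
  [ -0.04   -0.05   -0.03    0.93   -0.01   -0.12]
  [ -0.02   -0.09   -0.10   -0.02    0.98   -0.03]
  [ -0.10   -0.03   -0.10   -0.10   -0.01    0.92]
Leontief inverse L = M⁻¹:
  [  1.1664    0.0847    0.0690    0.1333    0.1713    0.1516]
  [  0.1787    1.1615    0.1210    0.1750    0.1128    0.1355]
  [  0.1223    0.0694    1.0983    0.0883    0.1577    0.1764]
  [  0.0844    0.0779    0.0643    1.1134    0.0369    0.1682]
  [  0.0592    0.1190    0.1302    0.0552    1.0528    0.0721]
  [  0.1557    0.0644    0.1392    0.1514    0.0549    1.1461]
Total output x = L · d:
  x_0 = 1.1664·6 + 0.0847·57 + 0.0690·39 + 0.1333·80 + 0.1713·72 + 0.1516·47 = 44.6335
  x_1 = 0.1787·6 + 1.1615·57 + 0.1210·39 + 0.1750·80 + 0.1128·72 + 0.1355·47 = 100.4853
  x_2 = 0.1223·6 + 0.0694·57 + 1.0983·39 + 0.0883·80 + 0.1577·72 + 0.1764·47 = 74.2274
  x_3 = 0.0844·6 + 0.0779·57 + 0.0643·39 + 1.1134·80 + 0.0369·72 + 0.1682·47 = 107.0864
  x_4 = 0.0592·6 + 0.1190·57 + 0.1302·39 + 0.0552·80 + 1.0528·72 + 0.0721·47 = 95.8161
  x_5 = 0.1557·6 + 0.0644·57 + 0.1392·39 + 0.1514·80 + 0.0549·72 + 1.1461·47 = 79.9646
Output multipliers (column sums of L):
  Agriculture: 1.7667
  Mining: 1.5769
  Electronics: 1.6219
  Energy: 1.7165
  Chemicals: 1.5863
  Transport: 1.8498

Transport (1.8498)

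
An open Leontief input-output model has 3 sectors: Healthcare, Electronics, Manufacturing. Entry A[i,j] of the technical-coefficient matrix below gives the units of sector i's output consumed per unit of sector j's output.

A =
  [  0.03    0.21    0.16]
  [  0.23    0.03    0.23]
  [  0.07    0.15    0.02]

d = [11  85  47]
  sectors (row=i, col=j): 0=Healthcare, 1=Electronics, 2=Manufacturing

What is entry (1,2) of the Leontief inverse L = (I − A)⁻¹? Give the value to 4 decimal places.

L[1,2] = 0.3164

Form M = I − A:
  [  0.97   -0.21   -0.16]
  [ -0.23    0.97   -0.23]
  [ -0.07   -0.15    0.98]
Leontief inverse L = M⁻¹:
  [  1.1151    0.2797    0.2477]
  [  0.2940    1.1435    0.3164]
  [  0.1246    0.1950    1.0865]
Total output x = L · d:
  x_0 = 1.1151·11 + 0.2797·85 + 0.2477·47 = 47.6856
  x_1 = 0.2940·11 + 1.1435·85 + 0.3164·47 = 115.2997
  x_2 = 0.1246·11 + 0.1950·85 + 1.0865·47 = 69.0132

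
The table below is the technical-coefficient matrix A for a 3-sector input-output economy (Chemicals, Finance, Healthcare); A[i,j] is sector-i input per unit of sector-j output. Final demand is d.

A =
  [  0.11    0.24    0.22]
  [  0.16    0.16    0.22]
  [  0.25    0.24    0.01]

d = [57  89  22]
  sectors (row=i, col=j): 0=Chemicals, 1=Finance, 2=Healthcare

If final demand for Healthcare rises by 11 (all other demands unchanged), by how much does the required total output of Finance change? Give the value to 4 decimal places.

4.3268

Form M = I − A:
  [  0.89   -0.24   -0.22]
  [ -0.16    0.84   -0.22]
  [ -0.25   -0.24    0.99]
Leontief inverse L = M⁻¹:
  [  1.3261    0.4945    0.4046]
  [  0.3634    1.4067    0.3933]
  [  0.4230    0.4659    1.2076]
Total output x = L · d:
  x_0 = 1.3261·57 + 0.4945·89 + 0.4046·22 = 128.5008
  x_1 = 0.3634·57 + 1.4067·89 + 0.3933·22 = 154.5610
  x_2 = 0.4230·57 + 0.4659·89 + 1.2076·22 = 92.1412
Δx_1 = L[1,2] · Δd_2 = 0.3933 · 11 = 4.3268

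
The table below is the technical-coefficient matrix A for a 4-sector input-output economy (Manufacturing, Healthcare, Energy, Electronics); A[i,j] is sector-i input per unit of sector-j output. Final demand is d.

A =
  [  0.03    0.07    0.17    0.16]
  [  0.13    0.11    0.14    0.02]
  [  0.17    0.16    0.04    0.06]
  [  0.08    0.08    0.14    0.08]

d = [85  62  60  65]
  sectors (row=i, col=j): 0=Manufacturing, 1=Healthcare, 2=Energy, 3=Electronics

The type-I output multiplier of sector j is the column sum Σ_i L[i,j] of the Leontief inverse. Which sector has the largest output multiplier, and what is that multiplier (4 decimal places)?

Form M = I − A:
  [  0.97   -0.07   -0.17   -0.16]
  [ -0.13    0.89   -0.14   -0.02]
  [ -0.17   -0.16    0.96   -0.06]
  [ -0.08   -0.08   -0.14    0.92]
Leontief inverse L = M⁻¹:
  [  1.1127    0.1517    0.2502    0.2131]
  [  0.2037    1.1860    0.2201    0.0756]
  [  0.2404    0.2340    1.1360    0.1210]
  [  0.1511    0.1519    0.2138    1.1305]
Total output x = L · d:
  x_0 = 1.1127·85 + 0.1517·62 + 0.2502·60 + 0.2131·65 = 132.8486
  x_1 = 0.2037·85 + 1.1860·62 + 0.2201·60 + 0.0756·65 = 108.9636
  x_2 = 0.2404·85 + 0.2340·62 + 1.1360·60 + 0.1210·65 = 110.9713
  x_3 = 0.1511·85 + 0.1519·62 + 0.2138·60 + 1.1305·65 = 108.5663
Output multipliers (column sums of L):
  Manufacturing: 1.7079
  Healthcare: 1.7236
  Energy: 1.8201
  Electronics: 1.5402

Energy (1.8201)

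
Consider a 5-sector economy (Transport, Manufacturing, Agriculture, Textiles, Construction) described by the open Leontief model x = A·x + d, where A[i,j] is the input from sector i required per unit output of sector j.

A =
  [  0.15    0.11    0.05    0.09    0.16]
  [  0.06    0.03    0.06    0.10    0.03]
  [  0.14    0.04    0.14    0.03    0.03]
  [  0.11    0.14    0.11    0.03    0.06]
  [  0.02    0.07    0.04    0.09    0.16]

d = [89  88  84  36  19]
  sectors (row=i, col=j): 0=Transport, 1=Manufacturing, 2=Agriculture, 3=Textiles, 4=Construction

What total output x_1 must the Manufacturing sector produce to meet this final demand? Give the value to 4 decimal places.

Form M = I − A:
  [  0.85   -0.11   -0.05   -0.09   -0.16]
  [ -0.06    0.97   -0.06   -0.10   -0.03]
  [ -0.14   -0.04    0.86   -0.03   -0.03]
  [ -0.11   -0.14   -0.11    0.97   -0.06]
  [ -0.02   -0.07   -0.04   -0.09    0.84]
Leontief inverse L = M⁻¹:
  [  1.2360    0.1869    0.1176    0.1615    0.2578]
  [  0.1109    1.0718    0.1013    0.1306    0.0724]
  [  0.2152    0.0912    1.1955    0.0749    0.0923]
  [  0.1848    0.1936    0.1689    1.0849    0.1256]
  [  0.0687    0.1188    0.0863    0.1345    1.2205]
Total output x = L · d:
  x_0 = 1.2360·89 + 0.1869·88 + 0.1176·84 + 0.1615·36 + 0.2578·19 = 147.0411
  x_1 = 0.1109·89 + 1.0718·88 + 0.1013·84 + 0.1306·36 + 0.0724·19 = 118.7759
  x_2 = 0.2152·89 + 0.0912·88 + 1.1955·84 + 0.0749·36 + 0.0923·19 = 132.0533
  x_3 = 0.1848·89 + 0.1936·88 + 0.1689·84 + 1.0849·36 + 0.1256·19 = 89.1137
  x_4 = 0.0687·89 + 0.1188·88 + 0.0863·84 + 0.1345·36 + 1.2205·19 = 51.8542

118.7759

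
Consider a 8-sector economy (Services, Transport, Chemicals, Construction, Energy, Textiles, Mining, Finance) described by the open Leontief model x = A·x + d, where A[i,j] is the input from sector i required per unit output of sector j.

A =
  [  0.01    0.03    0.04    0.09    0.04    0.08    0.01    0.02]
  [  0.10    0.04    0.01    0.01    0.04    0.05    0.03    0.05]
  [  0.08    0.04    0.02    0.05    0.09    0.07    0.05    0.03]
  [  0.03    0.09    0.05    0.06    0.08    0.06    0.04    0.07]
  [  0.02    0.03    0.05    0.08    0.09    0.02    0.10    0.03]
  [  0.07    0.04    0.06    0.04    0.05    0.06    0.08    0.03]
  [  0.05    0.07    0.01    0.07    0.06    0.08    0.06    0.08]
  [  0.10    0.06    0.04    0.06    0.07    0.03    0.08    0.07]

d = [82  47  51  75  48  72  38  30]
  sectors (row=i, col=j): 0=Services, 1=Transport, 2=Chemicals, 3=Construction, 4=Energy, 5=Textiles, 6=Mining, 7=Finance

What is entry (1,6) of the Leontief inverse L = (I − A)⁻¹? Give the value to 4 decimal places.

L[1,6] = 0.0601

Form M = I − A:
  [  0.99   -0.03   -0.04   -0.09   -0.04   -0.08   -0.01   -0.02]
  [ -0.10    0.96   -0.01   -0.01   -0.04   -0.05   -0.03   -0.05]
  [ -0.08   -0.04    0.98   -0.05   -0.09   -0.07   -0.05   -0.03]
  [ -0.03   -0.09   -0.05    0.94   -0.08   -0.06   -0.04   -0.07]
  [ -0.02   -0.03   -0.05   -0.08    0.91   -0.02   -0.10   -0.03]
  [ -0.07   -0.04   -0.06   -0.04   -0.05    0.94   -0.08   -0.03]
  [ -0.05   -0.07   -0.01   -0.07   -0.06   -0.08    0.94   -0.08]
  [ -0.10   -0.06   -0.04   -0.06   -0.07   -0.03   -0.08    0.93]
Leontief inverse L = M⁻¹:
  [  1.0411    0.0596    0.0624    0.1212    0.0777    0.1110    0.0431    0.0465]
  [  0.1294    1.0659    0.0309    0.0444    0.0737    0.0819    0.0601    0.0746]
  [  0.1170    0.0759    1.0482    0.0952    0.1376    0.1110    0.0930    0.0636]
  [  0.0789    0.1314    0.0797    1.1065    0.1344    0.1042    0.0889    0.1100]
  [  0.0585    0.0697    0.0757    0.1252    1.1412    0.0611    0.1446    0.0681]
  [  0.1100    0.0769    0.0860    0.0844    0.0978    1.1036    0.1216    0.0648]
  [  0.0977    0.1130    0.0409    0.1180    0.1130    0.1255    1.1087    0.1214]
  [  0.1468    0.1044    0.0709    0.1137    0.1265    0.0797    0.1284    1.1126]
Total output x = L · d:
  x_0 = 1.0411·82 + 0.0596·47 + 0.0624·51 + 0.1212·75 + 0.0777·48 + 0.1110·72 + 0.0431·38 + 0.0465·30 = 115.1956
  x_1 = 0.1294·82 + 1.0659·47 + 0.0309·51 + 0.0444·75 + 0.0737·48 + 0.0819·72 + 0.0601·38 + 0.0746·30 = 79.5607
  x_2 = 0.1170·82 + 0.0759·47 + 1.0482·51 + 0.0952·75 + 0.1376·48 + 0.1110·72 + 0.0930·38 + 0.0636·30 = 93.7983
  x_3 = 0.0789·82 + 0.1314·47 + 0.0797·51 + 1.1065·75 + 0.1344·48 + 0.1042·72 + 0.0889·38 + 0.1100·30 = 120.3338
  x_4 = 0.0585·82 + 0.0697·47 + 0.0757·51 + 0.1252·75 + 1.1412·48 + 0.0611·72 + 0.1446·38 + 0.0681·30 = 88.0365
  x_5 = 0.1100·82 + 0.0769·47 + 0.0860·51 + 0.0844·75 + 0.0978·48 + 1.1036·72 + 0.1216·38 + 0.0648·30 = 114.0678
  x_6 = 0.0977·82 + 0.1130·47 + 0.0409·51 + 0.1180·75 + 0.1130·48 + 0.1255·72 + 1.1087·38 + 0.1214·30 = 84.5000
  x_7 = 0.1468·82 + 0.1044·47 + 0.0709·51 + 0.1137·75 + 0.1265·48 + 0.0797·72 + 0.1284·38 + 1.1126·30 = 79.1503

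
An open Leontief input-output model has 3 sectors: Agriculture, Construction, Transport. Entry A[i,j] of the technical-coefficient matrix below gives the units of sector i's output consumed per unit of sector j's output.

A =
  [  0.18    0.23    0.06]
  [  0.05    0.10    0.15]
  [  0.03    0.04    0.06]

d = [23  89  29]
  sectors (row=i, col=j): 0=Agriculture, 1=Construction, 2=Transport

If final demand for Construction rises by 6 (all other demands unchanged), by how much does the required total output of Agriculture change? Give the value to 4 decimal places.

Form M = I − A:
  [  0.82   -0.23   -0.06]
  [ -0.05    0.90   -0.15]
  [ -0.03   -0.04    0.94]
Leontief inverse L = M⁻¹:
  [  1.2440    0.3237    0.1311]
  [  0.0763    1.1389    0.1866]
  [  0.0429    0.0588    1.0760]
Total output x = L · d:
  x_0 = 1.2440·23 + 0.3237·89 + 0.1311·29 = 61.2278
  x_1 = 0.0763·23 + 1.1389·89 + 0.1866·29 = 108.5277
  x_2 = 0.0429·23 + 0.0588·89 + 1.0760·29 = 37.4233
Δx_0 = L[0,1] · Δd_1 = 0.3237 · 6 = 1.9425

1.9425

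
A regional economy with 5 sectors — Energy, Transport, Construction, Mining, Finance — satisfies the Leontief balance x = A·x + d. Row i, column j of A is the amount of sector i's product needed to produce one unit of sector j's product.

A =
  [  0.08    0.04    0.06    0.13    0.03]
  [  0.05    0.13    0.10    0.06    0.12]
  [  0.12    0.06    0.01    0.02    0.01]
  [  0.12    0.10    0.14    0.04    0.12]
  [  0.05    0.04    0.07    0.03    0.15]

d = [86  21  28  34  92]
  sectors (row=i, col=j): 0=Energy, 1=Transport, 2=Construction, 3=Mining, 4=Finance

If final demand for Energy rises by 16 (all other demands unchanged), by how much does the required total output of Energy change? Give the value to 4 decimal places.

Form M = I − A:
  [  0.92   -0.04   -0.06   -0.13   -0.03]
  [ -0.05    0.87   -0.10   -0.06   -0.12]
  [ -0.12   -0.06    0.99   -0.02   -0.01]
  [ -0.12   -0.10   -0.14    0.96   -0.12]
  [ -0.05   -0.04   -0.07   -0.03    0.85]
Leontief inverse L = M⁻¹:
  [  1.1304    0.0814    0.1051    0.1627    0.0756]
  [  0.1072    1.1847    0.1532    0.0976    0.1866]
  [  0.1482    0.0855    1.0371    0.0482    0.0363]
  [  0.1854    0.1552    0.1935    1.0863    0.1841]
  [  0.0903    0.0731    0.1056    0.0565    1.1992]
Total output x = L · d:
  x_0 = 1.1304·86 + 0.0814·21 + 0.1051·28 + 0.1627·34 + 0.0756·92 = 114.3553
  x_1 = 0.1072·86 + 1.1847·21 + 0.1532·28 + 0.0976·34 + 0.1866·92 = 58.8768
  x_2 = 0.1482·86 + 0.0855·21 + 1.0371·28 + 0.0482·34 + 0.0363·92 = 48.5556
  x_3 = 0.1854·86 + 0.1552·21 + 0.1935·28 + 1.0863·34 + 0.1841·92 = 78.4878
  x_4 = 0.0903·86 + 0.0731·21 + 0.1056·28 + 0.0565·34 + 1.1992·92 = 124.5016
Δx_0 = L[0,0] · Δd_0 = 1.1304 · 16 = 18.0867

18.0867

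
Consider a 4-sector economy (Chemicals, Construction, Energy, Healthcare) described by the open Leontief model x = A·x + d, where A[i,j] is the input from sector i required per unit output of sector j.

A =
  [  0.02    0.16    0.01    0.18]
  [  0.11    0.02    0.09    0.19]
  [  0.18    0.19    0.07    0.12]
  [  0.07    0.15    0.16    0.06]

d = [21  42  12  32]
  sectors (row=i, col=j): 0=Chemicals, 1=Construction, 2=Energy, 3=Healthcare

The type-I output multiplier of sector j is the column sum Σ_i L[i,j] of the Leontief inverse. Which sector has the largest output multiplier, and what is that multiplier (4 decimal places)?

Form M = I − A:
  [  0.98   -0.16   -0.01   -0.18]
  [ -0.11    0.98   -0.09   -0.19]
  [ -0.18   -0.19    0.93   -0.12]
  [ -0.07   -0.15   -0.16    0.94]
Leontief inverse L = M⁻¹:
  [  1.0799    0.2321    0.0795    0.2638]
  [  0.1753    1.1228    0.1588    0.2808]
  [  0.2646    0.3064    1.1524    0.2597]
  [  0.1534    0.2486    0.2274    1.1725]
Total output x = L · d:
  x_0 = 1.0799·21 + 0.2321·42 + 0.0795·12 + 0.2638·32 = 41.8230
  x_1 = 0.1753·21 + 1.1228·42 + 0.1588·12 + 0.2808·32 = 61.7294
  x_2 = 0.2646·21 + 0.3064·42 + 1.1524·12 + 0.2597·32 = 40.5658
  x_3 = 0.1534·21 + 0.2486·42 + 0.2274·12 + 1.1725·32 = 53.9123
Output multipliers (column sums of L):
  Chemicals: 1.6732
  Construction: 1.9099
  Energy: 1.6182
  Healthcare: 1.9769

Healthcare (1.9769)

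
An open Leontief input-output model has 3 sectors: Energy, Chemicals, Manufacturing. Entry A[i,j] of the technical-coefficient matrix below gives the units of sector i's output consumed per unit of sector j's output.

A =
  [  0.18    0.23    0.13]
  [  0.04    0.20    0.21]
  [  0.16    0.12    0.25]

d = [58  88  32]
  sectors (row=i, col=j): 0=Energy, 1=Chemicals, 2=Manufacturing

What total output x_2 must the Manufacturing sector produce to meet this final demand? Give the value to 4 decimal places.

Form M = I − A:
  [  0.82   -0.23   -0.13]
  [ -0.04    0.80   -0.21]
  [ -0.16   -0.12    0.75]
Leontief inverse L = M⁻¹:
  [  1.3080    0.4280    0.3466]
  [  0.1447    1.3522    0.4037]
  [  0.3022    0.3077    1.4719]
Total output x = L · d:
  x_0 = 1.3080·58 + 0.4280·88 + 0.3466·32 = 124.6229
  x_1 = 0.1447·58 + 1.3522·88 + 0.4037·32 = 140.3027
  x_2 = 0.3022·58 + 0.3077·88 + 1.4719·32 = 91.7013

91.7013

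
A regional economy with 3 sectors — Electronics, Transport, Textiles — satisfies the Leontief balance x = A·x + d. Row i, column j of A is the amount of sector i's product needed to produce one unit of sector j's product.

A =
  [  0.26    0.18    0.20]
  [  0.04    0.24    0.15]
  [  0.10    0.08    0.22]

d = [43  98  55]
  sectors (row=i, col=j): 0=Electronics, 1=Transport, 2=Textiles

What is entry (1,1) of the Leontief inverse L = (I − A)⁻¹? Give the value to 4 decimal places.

Form M = I − A:
  [  0.74   -0.18   -0.20]
  [ -0.04    0.76   -0.15]
  [ -0.10   -0.08    0.78]
Leontief inverse L = M⁻¹:
  [  1.4318    0.3856    0.4413]
  [  0.1139    1.3736    0.2934]
  [  0.1952    0.1903    1.3687]
Total output x = L · d:
  x_0 = 1.4318·43 + 0.3856·98 + 0.4413·55 = 123.6246
  x_1 = 0.1139·43 + 1.3736·98 + 0.2934·55 = 155.6499
  x_2 = 0.1952·43 + 0.1903·98 + 1.3687·55 = 102.3262

L[1,1] = 1.3736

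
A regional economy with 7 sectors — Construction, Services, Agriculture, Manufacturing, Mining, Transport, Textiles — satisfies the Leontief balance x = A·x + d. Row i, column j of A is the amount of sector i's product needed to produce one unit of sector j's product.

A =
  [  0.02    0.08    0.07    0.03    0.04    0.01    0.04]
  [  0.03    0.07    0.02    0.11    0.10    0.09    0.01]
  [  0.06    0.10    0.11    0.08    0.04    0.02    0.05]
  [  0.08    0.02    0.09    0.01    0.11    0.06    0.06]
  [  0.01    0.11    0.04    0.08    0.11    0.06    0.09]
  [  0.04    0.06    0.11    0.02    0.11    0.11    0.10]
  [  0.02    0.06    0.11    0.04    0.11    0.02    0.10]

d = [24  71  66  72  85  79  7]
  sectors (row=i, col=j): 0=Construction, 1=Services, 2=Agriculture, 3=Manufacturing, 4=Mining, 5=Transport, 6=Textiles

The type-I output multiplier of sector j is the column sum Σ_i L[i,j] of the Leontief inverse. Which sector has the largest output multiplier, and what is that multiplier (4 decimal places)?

Mining (2.1401)

Form M = I − A:
  [  0.98   -0.08   -0.07   -0.03   -0.04   -0.01   -0.04]
  [ -0.03    0.93   -0.02   -0.11   -0.10   -0.09   -0.01]
  [ -0.06   -0.10    0.89   -0.08   -0.04   -0.02   -0.05]
  [ -0.08   -0.02   -0.09    0.99   -0.11   -0.06   -0.06]
  [ -0.01   -0.11   -0.04   -0.08    0.89   -0.06   -0.09]
  [ -0.04   -0.06   -0.11   -0.02   -0.11    0.89   -0.10]
  [ -0.02   -0.06   -0.11   -0.04   -0.11   -0.02    0.90]
Leontief inverse L = M⁻¹:
  [  1.0398    0.1197    0.1083    0.0642    0.0864    0.0380    0.0707]
  [  0.0606    1.1262    0.0786    0.1530    0.1768    0.1400    0.0630]
  [  0.0929    0.1602    1.1723    0.1295    0.1106    0.0620    0.0976]
  [  0.1061    0.0827    0.1511    1.0556    0.1775    0.0986    0.1131]
  [  0.0431    0.1773    0.1078    0.1351    1.1998    0.1142    0.1516]
  [  0.0756    0.1390    0.1914    0.0800    0.2027    1.1657    0.1707]
  [  0.0502    0.1258    0.1751    0.0927    0.1863    0.0620    1.1562]
Total output x = L · d:
  x_0 = 1.0398·24 + 0.1197·71 + 0.1083·66 + 0.0642·72 + 0.0864·85 + 0.0380·79 + 0.0707·7 = 56.0586
  x_1 = 0.0606·24 + 1.1262·71 + 0.0786·66 + 0.1530·72 + 0.1768·85 + 0.1400·79 + 0.0630·7 = 124.1436
  x_2 = 0.0929·24 + 0.1602·71 + 1.1723·66 + 0.1295·72 + 0.1106·85 + 0.0620·79 + 0.0976·7 = 115.2760
  x_3 = 0.1061·24 + 0.0827·71 + 0.1511·66 + 1.0556·72 + 0.1775·85 + 0.0986·79 + 0.1131·7 = 118.0684
  x_4 = 0.0431·24 + 0.1773·71 + 0.1078·66 + 0.1351·72 + 1.1998·85 + 0.1142·79 + 0.1516·7 = 142.5336
  x_5 = 0.0756·24 + 0.1390·71 + 0.1914·66 + 0.0800·72 + 0.2027·85 + 1.1657·79 + 0.1707·7 = 140.5950
  x_6 = 0.0502·24 + 0.1258·71 + 0.1751·66 + 0.0927·72 + 0.1863·85 + 0.0620·79 + 1.1562·7 = 57.1817
Output multipliers (column sums of L):
  Construction: 1.4682
  Services: 1.9309
  Agriculture: 1.9846
  Manufacturing: 1.7100
  Mining: 2.1401
  Transport: 1.6805
  Textiles: 1.8228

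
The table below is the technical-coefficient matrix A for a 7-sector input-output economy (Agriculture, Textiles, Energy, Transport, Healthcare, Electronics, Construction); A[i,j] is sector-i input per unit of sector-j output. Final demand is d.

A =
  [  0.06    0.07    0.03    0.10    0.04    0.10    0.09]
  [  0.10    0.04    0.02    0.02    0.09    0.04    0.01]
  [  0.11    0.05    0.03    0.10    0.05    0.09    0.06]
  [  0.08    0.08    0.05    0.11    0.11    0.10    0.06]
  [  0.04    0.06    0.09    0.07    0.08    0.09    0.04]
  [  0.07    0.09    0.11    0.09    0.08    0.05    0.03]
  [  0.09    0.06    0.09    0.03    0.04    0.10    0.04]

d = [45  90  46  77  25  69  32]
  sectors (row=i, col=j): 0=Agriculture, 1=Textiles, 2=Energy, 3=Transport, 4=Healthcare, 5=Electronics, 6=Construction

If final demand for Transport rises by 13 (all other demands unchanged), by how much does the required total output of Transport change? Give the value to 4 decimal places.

15.5704

Form M = I − A:
  [  0.94   -0.07   -0.03   -0.10   -0.04   -0.10   -0.09]
  [ -0.10    0.96   -0.02   -0.02   -0.09   -0.04   -0.01]
  [ -0.11   -0.05    0.97   -0.10   -0.05   -0.09   -0.06]
  [ -0.08   -0.08   -0.05    0.89   -0.11   -0.10   -0.06]
  [ -0.04   -0.06   -0.09   -0.07    0.92   -0.09   -0.04]
  [ -0.07   -0.09   -0.11   -0.09   -0.08    0.95   -0.03]
  [ -0.09   -0.06   -0.09   -0.03   -0.04   -0.10    0.96]
Leontief inverse L = M⁻¹:
  [  1.1335    0.1332    0.0891    0.1712    0.1087    0.1758    0.1339]
  [  0.1435    1.0800    0.0565    0.0676    0.1326    0.0899    0.0408]
  [  0.1822    0.1144    1.0880    0.1752    0.1185    0.1680    0.1074]
  [  0.1660    0.1554    0.1203    1.1977    0.1938    0.1918    0.1136]
  [  0.1104    0.1194    0.1455    0.1408    1.1459    0.1625    0.0823]
  [  0.1482    0.1538    0.1660    0.1677    0.1523    1.1307    0.0780]
  [  0.1576    0.1166    0.1410    0.0975    0.0993    0.1684    1.0820]
Total output x = L · d:
  x_0 = 1.1335·45 + 0.1332·90 + 0.0891·46 + 0.1712·77 + 0.1087·25 + 0.1758·69 + 0.1339·32 = 99.4137
  x_1 = 0.1435·45 + 1.0800·90 + 0.0565·46 + 0.0676·77 + 0.1326·25 + 0.0899·69 + 0.0408·32 = 122.2870
  x_2 = 0.1822·45 + 0.1144·90 + 1.0880·46 + 0.1752·77 + 0.1185·25 + 0.1680·69 + 0.1074·32 = 100.0332
  x_3 = 0.1660·45 + 0.1554·90 + 0.1203·46 + 1.1977·77 + 0.1938·25 + 0.1918·69 + 0.1136·32 = 140.9275
  x_4 = 0.1104·45 + 0.1194·90 + 0.1455·46 + 0.1408·77 + 1.1459·25 + 0.1625·69 + 0.0823·32 = 75.7375
  x_5 = 0.1482·45 + 0.1538·90 + 0.1660·46 + 0.1677·77 + 0.1523·25 + 1.1307·69 + 0.0780·32 = 125.3893
  x_6 = 0.1576·45 + 0.1166·90 + 0.1410·46 + 0.0975·77 + 0.0993·25 + 0.1684·69 + 1.0820·32 = 80.2955
Δx_3 = L[3,3] · Δd_3 = 1.1977 · 13 = 15.5704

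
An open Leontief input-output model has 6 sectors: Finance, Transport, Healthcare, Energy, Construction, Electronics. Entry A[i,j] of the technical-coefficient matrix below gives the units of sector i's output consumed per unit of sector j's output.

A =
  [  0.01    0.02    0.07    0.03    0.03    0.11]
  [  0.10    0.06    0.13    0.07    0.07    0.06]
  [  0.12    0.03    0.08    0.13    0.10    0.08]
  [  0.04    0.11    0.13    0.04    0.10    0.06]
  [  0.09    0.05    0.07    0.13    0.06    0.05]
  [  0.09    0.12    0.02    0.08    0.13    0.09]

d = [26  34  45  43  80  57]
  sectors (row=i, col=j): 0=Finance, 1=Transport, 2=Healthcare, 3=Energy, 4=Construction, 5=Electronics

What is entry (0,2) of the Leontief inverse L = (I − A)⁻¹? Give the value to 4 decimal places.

L[0,2] = 0.1080

Form M = I − A:
  [  0.99   -0.02   -0.07   -0.03   -0.03   -0.11]
  [ -0.10    0.94   -0.13   -0.07   -0.07   -0.06]
  [ -0.12   -0.03    0.92   -0.13   -0.10   -0.08]
  [ -0.04   -0.11   -0.13    0.96   -0.10   -0.06]
  [ -0.09   -0.05   -0.07   -0.13    0.94   -0.05]
  [ -0.09   -0.12   -0.02   -0.08   -0.13    0.91]
Leontief inverse L = M⁻¹:
  [  1.0528    0.0579    0.1080    0.0748    0.0781    0.1498]
  [  0.1680    1.1149    0.2045    0.1444    0.1434    0.1292]
  [  0.1891    0.0947    1.1611    0.2073    0.1801    0.1547]
  [  0.1143    0.1654    0.2063    1.1194    0.1744    0.1262]
  [  0.1482    0.1046    0.1416    0.1934    1.1275    0.1120]
  [  0.1617    0.1843    0.1015    0.1570    0.2070    1.1612]
Total output x = L · d:
  x_0 = 1.0528·26 + 0.0579·34 + 0.1080·45 + 0.0748·43 + 0.0781·80 + 0.1498·57 = 52.2039
  x_1 = 0.1680·26 + 1.1149·34 + 0.2045·45 + 0.1444·43 + 0.1434·80 + 0.1292·57 = 76.5211
  x_2 = 0.1891·26 + 0.0947·34 + 1.1611·45 + 0.2073·43 + 0.1801·80 + 0.1547·57 = 92.5242
  x_3 = 0.1143·26 + 0.1654·34 + 0.2063·45 + 1.1194·43 + 0.1744·80 + 0.1262·57 = 87.1605
  x_4 = 0.1482·26 + 0.1046·34 + 0.1416·45 + 0.1934·43 + 1.1275·80 + 0.1120·57 = 118.6798
  x_5 = 0.1617·26 + 0.1843·34 + 0.1015·45 + 0.1570·43 + 0.2070·80 + 1.1612·57 = 104.5413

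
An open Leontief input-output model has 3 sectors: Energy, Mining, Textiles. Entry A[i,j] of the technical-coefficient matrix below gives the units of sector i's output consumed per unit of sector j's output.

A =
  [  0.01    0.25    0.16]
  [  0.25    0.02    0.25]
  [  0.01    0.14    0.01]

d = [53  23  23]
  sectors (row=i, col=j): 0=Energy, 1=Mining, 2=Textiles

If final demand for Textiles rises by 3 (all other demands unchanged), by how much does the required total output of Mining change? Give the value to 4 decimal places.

1.0074

Form M = I − A:
  [  0.99   -0.25   -0.16]
  [ -0.25    0.98   -0.25]
  [ -0.01   -0.14    0.99]
Leontief inverse L = M⁻¹:
  [  1.0923    0.3152    0.2561]
  [  0.2920    1.1429    0.3358]
  [  0.0523    0.1648    1.0602]
Total output x = L · d:
  x_0 = 1.0923·53 + 0.3152·23 + 0.2561·23 = 71.0332
  x_1 = 0.2920·53 + 1.1429·23 + 0.3358·23 = 49.4849
  x_2 = 0.0523·53 + 0.1648·23 + 1.0602·23 = 30.9477
Δx_1 = L[1,2] · Δd_2 = 0.3358 · 3 = 1.0074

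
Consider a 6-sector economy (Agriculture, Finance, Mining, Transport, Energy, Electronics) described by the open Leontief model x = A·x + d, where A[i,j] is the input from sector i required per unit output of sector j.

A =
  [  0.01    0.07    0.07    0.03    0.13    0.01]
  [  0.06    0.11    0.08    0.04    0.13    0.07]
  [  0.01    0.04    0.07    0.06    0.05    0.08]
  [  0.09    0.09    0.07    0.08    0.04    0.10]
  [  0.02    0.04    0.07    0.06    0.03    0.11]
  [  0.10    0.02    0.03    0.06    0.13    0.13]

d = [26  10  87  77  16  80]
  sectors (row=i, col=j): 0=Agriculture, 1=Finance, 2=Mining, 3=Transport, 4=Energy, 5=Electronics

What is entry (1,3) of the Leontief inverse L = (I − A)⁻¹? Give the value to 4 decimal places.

L[1,3] = 0.0842

Form M = I − A:
  [  0.99   -0.07   -0.07   -0.03   -0.13   -0.01]
  [ -0.06    0.89   -0.08   -0.04   -0.13   -0.07]
  [ -0.01   -0.04    0.93   -0.06   -0.05   -0.08]
  [ -0.09   -0.09   -0.07    0.92   -0.04   -0.10]
  [ -0.02   -0.04   -0.07   -0.06    0.97   -0.11]
  [ -0.10   -0.02   -0.03   -0.06   -0.13    0.87]
Leontief inverse L = M⁻¹:
  [  1.0319    0.1007    0.1053    0.0596    0.1674    0.0577]
  [  0.0974    1.1578    0.1327    0.0842    0.1974    0.1411]
  [  0.0385    0.0688    1.1020    0.0906    0.0923    0.1294]
  [  0.1308    0.1380    0.1200    1.1231    0.1109    0.1668]
  [  0.0519    0.0702    0.1033    0.0924    1.0782    0.1627]
  [  0.1389    0.0606    0.0769    0.1032    0.1957    1.1996]
Total output x = L · d:
  x_0 = 1.0319·26 + 0.1007·10 + 0.1053·87 + 0.0596·77 + 0.1674·16 + 0.0577·80 = 48.8743
  x_1 = 0.0974·26 + 1.1578·10 + 0.1327·87 + 0.0842·77 + 0.1974·16 + 0.1411·80 = 46.5902
  x_2 = 0.0385·26 + 0.0688·10 + 1.1020·87 + 0.0906·77 + 0.0923·16 + 0.1294·80 = 116.3635
  x_3 = 0.1308·26 + 0.1380·10 + 0.1200·87 + 1.1231·77 + 0.1109·16 + 0.1668·80 = 116.8139
  x_4 = 0.0519·26 + 0.0702·10 + 0.1033·87 + 0.0924·77 + 1.0782·16 + 0.1627·80 = 48.4222
  x_5 = 0.1389·26 + 0.0606·10 + 0.0769·87 + 0.1032·77 + 0.1957·16 + 1.1996·80 = 117.9470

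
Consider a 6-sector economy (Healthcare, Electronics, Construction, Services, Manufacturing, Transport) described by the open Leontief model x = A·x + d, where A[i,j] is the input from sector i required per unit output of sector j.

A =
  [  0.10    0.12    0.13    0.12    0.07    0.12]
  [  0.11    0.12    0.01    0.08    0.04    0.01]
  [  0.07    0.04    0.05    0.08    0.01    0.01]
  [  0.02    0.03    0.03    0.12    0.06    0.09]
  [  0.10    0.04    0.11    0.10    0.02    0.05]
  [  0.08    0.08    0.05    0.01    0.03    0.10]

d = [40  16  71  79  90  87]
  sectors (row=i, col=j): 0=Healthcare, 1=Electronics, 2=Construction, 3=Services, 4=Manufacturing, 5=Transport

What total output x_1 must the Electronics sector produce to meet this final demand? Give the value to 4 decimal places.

51.0791

Form M = I − A:
  [  0.90   -0.12   -0.13   -0.12   -0.07   -0.12]
  [ -0.11    0.88   -0.01   -0.08   -0.04   -0.01]
  [ -0.07   -0.04    0.95   -0.08   -0.01   -0.01]
  [ -0.02   -0.03   -0.03    0.88   -0.06   -0.09]
  [ -0.10   -0.04   -0.11   -0.10    0.98   -0.05]
  [ -0.08   -0.08   -0.05   -0.01   -0.03    0.90]
Leontief inverse L = M⁻¹:
  [  1.1849    0.2001    0.1941    0.2125    0.1136    0.1899]
  [  0.1631    1.1738    0.0501    0.1421    0.0704    0.0535]
  [  0.1022    0.0721    1.0768    0.1222    0.0299    0.0403]
  [  0.0597    0.0664    0.0622    1.1671    0.0831    0.1307]
  [  0.1518    0.0898    0.1535    0.1632    1.0495    0.0976]
  [  0.1312    0.1299    0.0873    0.0567    0.0539    1.1397]
Total output x = L · d:
  x_0 = 1.1849·40 + 0.2001·16 + 0.1941·71 + 0.2125·79 + 0.1136·90 + 0.1899·87 = 107.9120
  x_1 = 0.1631·40 + 1.1738·16 + 0.0501·71 + 0.1421·79 + 0.0704·90 + 0.0535·87 = 51.0791
  x_2 = 0.1022·40 + 0.0721·16 + 1.0768·71 + 0.1222·79 + 0.0299·90 + 0.0403·87 = 97.5510
  x_3 = 0.0597·40 + 0.0664·16 + 0.0622·71 + 1.1671·79 + 0.0831·90 + 0.1307·87 = 118.9239
  x_4 = 0.1518·40 + 0.0898·16 + 0.1535·71 + 0.1632·79 + 1.0495·90 + 0.0976·87 = 134.2430
  x_5 = 0.1312·40 + 0.1299·16 + 0.0873·71 + 0.0567·79 + 0.0539·90 + 1.1397·87 = 122.0149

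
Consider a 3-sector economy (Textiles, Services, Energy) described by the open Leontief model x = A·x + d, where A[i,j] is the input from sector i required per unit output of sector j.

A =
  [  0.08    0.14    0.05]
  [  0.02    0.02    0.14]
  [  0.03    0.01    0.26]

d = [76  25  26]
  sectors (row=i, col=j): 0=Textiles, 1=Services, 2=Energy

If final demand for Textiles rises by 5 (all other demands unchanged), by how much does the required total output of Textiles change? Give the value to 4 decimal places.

5.4688

Form M = I − A:
  [  0.92   -0.14   -0.05]
  [ -0.02    0.98   -0.14]
  [ -0.03   -0.01    0.74]
Leontief inverse L = M⁻¹:
  [  1.0938    0.1573    0.1037]
  [  0.0287    1.0265    0.1961]
  [  0.0447    0.0202    1.3582]
Total output x = L · d:
  x_0 = 1.0938·76 + 0.1573·25 + 0.1037·26 = 89.7535
  x_1 = 0.0287·76 + 1.0265·25 + 0.1961·26 = 32.9446
  x_2 = 0.0447·76 + 0.0202·25 + 1.3582·26 = 39.2190
Δx_0 = L[0,0] · Δd_0 = 1.0938 · 5 = 5.4688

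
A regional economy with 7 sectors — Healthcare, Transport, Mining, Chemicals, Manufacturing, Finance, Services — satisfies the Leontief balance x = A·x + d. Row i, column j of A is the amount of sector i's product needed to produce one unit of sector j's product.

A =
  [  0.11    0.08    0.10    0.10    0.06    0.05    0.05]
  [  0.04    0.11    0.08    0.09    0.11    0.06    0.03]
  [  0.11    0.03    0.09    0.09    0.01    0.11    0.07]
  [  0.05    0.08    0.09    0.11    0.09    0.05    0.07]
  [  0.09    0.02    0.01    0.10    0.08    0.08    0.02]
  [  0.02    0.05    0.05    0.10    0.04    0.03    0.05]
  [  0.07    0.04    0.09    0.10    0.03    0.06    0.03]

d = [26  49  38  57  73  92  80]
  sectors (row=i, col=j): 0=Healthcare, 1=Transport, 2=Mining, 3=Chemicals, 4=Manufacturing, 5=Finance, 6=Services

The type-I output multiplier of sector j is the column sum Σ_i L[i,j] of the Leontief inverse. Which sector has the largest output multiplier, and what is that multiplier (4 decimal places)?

Form M = I − A:
  [  0.89   -0.08   -0.10   -0.10   -0.06   -0.05   -0.05]
  [ -0.04    0.89   -0.08   -0.09   -0.11   -0.06   -0.03]
  [ -0.11   -0.03    0.91   -0.09   -0.01   -0.11   -0.07]
  [ -0.05   -0.08   -0.09    0.89   -0.09   -0.05   -0.07]
  [ -0.09   -0.02   -0.01   -0.10    0.92   -0.08   -0.02]
  [ -0.02   -0.05   -0.05   -0.10   -0.04    0.97   -0.05]
  [ -0.07   -0.04   -0.09   -0.10   -0.03   -0.06    0.97]
Leontief inverse L = M⁻¹:
  [  1.1875    0.1454    0.1816    0.2053    0.1254    0.1180    0.1023]
  [  0.1080    1.1695    0.1495    0.1876    0.1747    0.1236    0.0760]
  [  0.1784    0.0885    1.1666    0.1867    0.0644    0.1693    0.1196]
  [  0.1225    0.1409    0.1656    1.2122    0.1542    0.1164    0.1193]
  [  0.1421    0.0657    0.0636    0.1762    1.1292    0.1243    0.0564]
  [  0.0643    0.0897    0.0991    0.1651    0.0814    1.0713    0.0821]
  [  0.1277    0.0890    0.1527    0.1805    0.0781    0.1114    1.0717]
Total output x = L · d:
  x_0 = 1.1875·26 + 0.1454·49 + 0.1816·38 + 0.2053·57 + 0.1254·73 + 0.1180·92 + 0.1023·80 = 84.7938
  x_1 = 0.1080·26 + 1.1695·49 + 0.1495·38 + 0.1876·57 + 0.1747·73 + 0.1236·92 + 0.0760·80 = 106.6952
  x_2 = 0.1784·26 + 0.0885·49 + 1.1666·38 + 0.1867·57 + 0.0644·73 + 0.1693·92 + 0.1196·80 = 93.7913
  x_3 = 0.1225·26 + 0.1409·49 + 0.1656·38 + 1.2122·57 + 0.1542·73 + 0.1164·92 + 0.1193·80 = 116.9799
  x_4 = 0.1421·26 + 0.0657·49 + 0.0636·38 + 0.1762·57 + 1.1292·73 + 0.1243·92 + 0.0564·80 = 117.7557
  x_5 = 0.0643·26 + 0.0897·49 + 0.0991·38 + 0.1651·57 + 0.0814·73 + 1.0713·92 + 0.0821·80 = 130.3106
  x_6 = 0.1277·26 + 0.0890·49 + 0.1527·38 + 0.1805·57 + 0.0781·73 + 0.1114·92 + 1.0717·80 = 125.4576
Output multipliers (column sums of L):
  Healthcare: 1.9305
  Transport: 1.7886
  Mining: 1.9787
  Chemicals: 2.3135
  Manufacturing: 1.8074
  Finance: 1.8344
  Services: 1.6273

Chemicals (2.3135)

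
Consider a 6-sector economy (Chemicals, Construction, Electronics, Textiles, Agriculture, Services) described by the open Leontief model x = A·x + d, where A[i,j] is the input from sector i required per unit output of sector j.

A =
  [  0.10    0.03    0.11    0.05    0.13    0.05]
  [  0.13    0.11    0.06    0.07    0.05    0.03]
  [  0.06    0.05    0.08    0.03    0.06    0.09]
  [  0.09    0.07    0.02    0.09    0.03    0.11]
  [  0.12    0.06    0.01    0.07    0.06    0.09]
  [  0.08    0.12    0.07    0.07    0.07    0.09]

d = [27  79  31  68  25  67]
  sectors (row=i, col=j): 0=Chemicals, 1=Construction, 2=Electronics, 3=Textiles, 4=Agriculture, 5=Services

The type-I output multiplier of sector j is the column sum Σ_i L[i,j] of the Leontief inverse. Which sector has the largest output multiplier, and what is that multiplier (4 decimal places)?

Form M = I − A:
  [  0.90   -0.03   -0.11   -0.05   -0.13   -0.05]
  [ -0.13    0.89   -0.06   -0.07   -0.05   -0.03]
  [ -0.06   -0.05    0.92   -0.03   -0.06   -0.09]
  [ -0.09   -0.07   -0.02    0.91   -0.03   -0.11]
  [ -0.12   -0.06   -0.01   -0.07    0.94   -0.09]
  [ -0.08   -0.12   -0.07   -0.07   -0.07    0.91]
Leontief inverse L = M⁻¹:
  [  1.1794    0.0847    0.1595    0.0999    0.1895    0.1142]
  [  0.2098    1.1653    0.1114    0.1198    0.1084    0.0862]
  [  0.1227    0.0987    1.1214    0.0703    0.1065    0.1399]
  [  0.1622    0.1266    0.0659    1.1387    0.0820    0.1654]
  [  0.1934    0.1136    0.0562    0.1181    1.1147    0.1445]
  [  0.1681    0.1872    0.1244    0.1267    0.1312    1.1549]
Total output x = L · d:
  x_0 = 1.1794·27 + 0.0847·79 + 0.1595·31 + 0.0999·68 + 0.1895·25 + 0.1142·67 = 62.6650
  x_1 = 0.2098·27 + 1.1653·79 + 0.1114·31 + 0.1198·68 + 0.1084·25 + 0.0862·67 = 117.8044
  x_2 = 0.1227·27 + 0.0987·79 + 1.1214·31 + 0.0703·68 + 0.1065·25 + 0.1399·67 = 62.6863
  x_3 = 0.1622·27 + 0.1266·79 + 0.0659·31 + 1.1387·68 + 0.0820·25 + 0.1654·67 = 106.9838
  x_4 = 0.1934·27 + 0.1136·79 + 0.0562·31 + 0.1181·68 + 1.1147·25 + 0.1445·67 = 61.5155
  x_5 = 0.1681·27 + 0.1872·79 + 0.1244·31 + 0.1267·68 + 0.1312·25 + 1.1549·67 = 112.4535
Output multipliers (column sums of L):
  Chemicals: 2.0357
  Construction: 1.7760
  Electronics: 1.6387
  Textiles: 1.6735
  Agriculture: 1.7323
  Services: 1.8050

Chemicals (2.0357)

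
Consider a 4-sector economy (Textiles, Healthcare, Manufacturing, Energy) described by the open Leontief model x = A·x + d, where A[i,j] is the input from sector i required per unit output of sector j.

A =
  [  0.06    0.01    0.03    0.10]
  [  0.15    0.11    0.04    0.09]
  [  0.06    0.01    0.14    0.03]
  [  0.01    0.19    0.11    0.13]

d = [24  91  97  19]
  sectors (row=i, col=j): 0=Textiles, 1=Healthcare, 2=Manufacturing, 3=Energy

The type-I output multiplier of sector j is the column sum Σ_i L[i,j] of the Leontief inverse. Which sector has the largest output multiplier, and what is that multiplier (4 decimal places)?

Form M = I − A:
  [  0.94   -0.01   -0.03   -0.10]
  [ -0.15    0.89   -0.04   -0.09]
  [ -0.06   -0.01    0.86   -0.03]
  [ -0.01   -0.19   -0.11    0.87]
Leontief inverse L = M⁻¹:
  [  1.0752    0.0404    0.0560    0.1297]
  [  0.1913    1.1575    0.0790    0.1444]
  [  0.0795    0.0252    1.1734    0.0522]
  [  0.0642    0.2564    0.1663    1.1891]
Total output x = L · d:
  x_0 = 1.0752·24 + 0.0404·91 + 0.0560·97 + 0.1297·19 = 37.3758
  x_1 = 0.1913·24 + 1.1575·91 + 0.0790·97 + 0.1444·19 = 120.3264
  x_2 = 0.0795·24 + 0.0252·91 + 1.1734·97 + 0.0522·19 = 119.0159
  x_3 = 0.0642·24 + 0.2564·91 + 0.1663·97 + 1.1891·19 = 63.5949
Output multipliers (column sums of L):
  Textiles: 1.4102
  Healthcare: 1.4795
  Manufacturing: 1.4746
  Energy: 1.5154

Energy (1.5154)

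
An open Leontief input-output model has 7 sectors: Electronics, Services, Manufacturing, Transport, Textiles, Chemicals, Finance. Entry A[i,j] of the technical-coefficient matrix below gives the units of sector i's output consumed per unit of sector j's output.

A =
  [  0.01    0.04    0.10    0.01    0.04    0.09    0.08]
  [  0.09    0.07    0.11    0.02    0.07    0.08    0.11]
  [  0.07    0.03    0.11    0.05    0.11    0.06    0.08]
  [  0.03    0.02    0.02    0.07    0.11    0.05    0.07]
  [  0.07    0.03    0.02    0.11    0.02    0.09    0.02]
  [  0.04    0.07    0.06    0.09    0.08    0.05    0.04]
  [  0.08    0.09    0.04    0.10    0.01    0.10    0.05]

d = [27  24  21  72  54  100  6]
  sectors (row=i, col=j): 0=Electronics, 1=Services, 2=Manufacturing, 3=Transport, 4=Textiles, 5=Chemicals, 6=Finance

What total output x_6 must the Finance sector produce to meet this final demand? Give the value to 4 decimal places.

Form M = I − A:
  [  0.99   -0.04   -0.10   -0.01   -0.04   -0.09   -0.08]
  [ -0.09    0.93   -0.11   -0.02   -0.07   -0.08   -0.11]
  [ -0.07   -0.03    0.89   -0.05   -0.11   -0.06   -0.08]
  [ -0.03   -0.02   -0.02    0.93   -0.11   -0.05   -0.07]
  [ -0.07   -0.03   -0.02   -0.11    0.98   -0.09   -0.02]
  [ -0.04   -0.07   -0.06   -0.09   -0.08    0.95   -0.04]
  [ -0.08   -0.09   -0.04   -0.10   -0.01   -0.10    0.95]
Leontief inverse L = M⁻¹:
  [  1.0503    0.0760    0.1454    0.0571    0.0836    0.1388    0.1213]
  [  0.1465    1.1216    0.1781    0.0842    0.1299    0.1545    0.1726]
  [  0.1202    0.0731    1.1669    0.1118    0.1654    0.1269    0.1339]
  [  0.0651    0.0509    0.0534    1.1181    0.1468    0.0977    0.1055]
  [  0.0994    0.0594    0.0574    0.1504    1.0635    0.1329    0.0592]
  [  0.0824    0.1059    0.1069    0.1406    0.1298    1.1050    0.0878]
  [  0.1240    0.1329    0.0957    0.1516    0.0666    0.1597    1.1058]
Total output x = L · d:
  x_0 = 1.0503·27 + 0.0760·24 + 0.1454·21 + 0.0571·72 + 0.0836·54 + 0.1388·100 + 0.1213·6 = 56.4663
  x_1 = 0.1465·27 + 1.1216·24 + 0.1781·21 + 0.0842·72 + 0.1299·54 + 0.1545·100 + 0.1726·6 = 64.1726
  x_2 = 0.1202·27 + 0.0731·24 + 1.1669·21 + 0.1118·72 + 0.1654·54 + 0.1269·100 + 0.1339·6 = 59.9800
  x_3 = 0.0651·27 + 0.0509·24 + 0.0534·21 + 1.1181·72 + 0.1468·54 + 0.0977·100 + 0.1055·6 = 102.9317
  x_4 = 0.0994·27 + 0.0594·24 + 0.0574·21 + 0.1504·72 + 1.0635·54 + 0.1329·100 + 0.0592·6 = 87.2234
  x_5 = 0.0824·27 + 0.1059·24 + 0.1069·21 + 0.1406·72 + 0.1298·54 + 1.1050·100 + 0.0878·6 = 135.1764
  x_6 = 0.1240·27 + 0.1329·24 + 0.0957·21 + 0.1516·72 + 0.0666·54 + 0.1597·100 + 1.1058·6 = 45.6580

45.6580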